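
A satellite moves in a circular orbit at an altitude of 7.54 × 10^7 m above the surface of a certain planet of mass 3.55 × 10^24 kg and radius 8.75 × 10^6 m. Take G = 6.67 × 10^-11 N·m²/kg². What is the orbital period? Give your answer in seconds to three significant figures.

r = R + h = 8.75 × 10^6 + 7.54 × 10^7 = 8.415 × 10^7 m. Gravity provides the centripetal force: G M m / r² = m v² / r ⇒ v = √(GM/r) = 1677 m/s.
T = 2πr/v = 2π × 8.415 × 10^7 / 1677 = 315200 s.

315000 s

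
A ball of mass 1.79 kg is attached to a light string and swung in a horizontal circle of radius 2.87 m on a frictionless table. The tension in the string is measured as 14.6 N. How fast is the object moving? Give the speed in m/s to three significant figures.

T = m v²/r ⇒ v = √(T r / m) = √(14.6 × 2.87 / 1.79) = √23.41 = 4.838 m/s.

4.84 m/s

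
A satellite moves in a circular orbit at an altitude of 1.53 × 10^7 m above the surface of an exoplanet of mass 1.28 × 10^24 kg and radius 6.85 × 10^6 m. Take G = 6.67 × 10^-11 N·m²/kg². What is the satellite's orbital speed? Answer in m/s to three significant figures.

1960 m/s

Orbital radius r = R + h = 6.85 × 10^6 + 1.53 × 10^7 = 2.215 × 10^7 m.
Gravity supplies the centripetal force: G M m / r² = m v² / r, so v = √(GM/r).
v = √(6.67 × 10^-11 × 1.28 × 10^24 / 2.215 × 10^7) = √(3.854 × 10^6) = 1963 m/s.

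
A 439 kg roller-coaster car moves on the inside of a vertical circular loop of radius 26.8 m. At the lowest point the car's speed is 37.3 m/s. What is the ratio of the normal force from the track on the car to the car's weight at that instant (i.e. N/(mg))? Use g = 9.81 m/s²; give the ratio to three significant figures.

6.29

At the bottom, N − mg = mv²/r, so N = m(v²/r + g) and N/(mg) = v²/(rg) + 1 = (37.3)²/(26.8 × 9.81) + 1 = 5.292 + 1 = 6.292.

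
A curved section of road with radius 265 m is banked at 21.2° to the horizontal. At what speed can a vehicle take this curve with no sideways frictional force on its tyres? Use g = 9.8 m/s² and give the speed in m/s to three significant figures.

31.7 m/s

On a frictionless banked curve, N sinθ = mv²/r and N cosθ = mg, so tanθ = v²/(rg).
v = √(r g tanθ) = √(265 × 9.8 × tan 21.2°) = √(265 × 9.8 × 0.3879) = √1007 = 31.74 m/s.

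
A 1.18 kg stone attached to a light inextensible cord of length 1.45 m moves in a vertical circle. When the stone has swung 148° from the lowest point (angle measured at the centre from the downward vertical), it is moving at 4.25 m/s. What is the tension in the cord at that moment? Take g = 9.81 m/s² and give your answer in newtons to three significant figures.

Take the radial direction toward the centre of the circle as positive. The component of the weight along the string toward the centre is −mg cos φ (φ measured from the bottom), so Newton's second law along the string gives T − mg cos φ = m v²/r.
cos 148° = -0.8480, so T = m(v²/r + g cos φ) = 1.18 × ((4.25)²/1.45 + 9.81 × -0.8480) = 1.18 × (12.46 + (-8.319)) = 1.18 × 4.138 = 4.882 N.

4.88 N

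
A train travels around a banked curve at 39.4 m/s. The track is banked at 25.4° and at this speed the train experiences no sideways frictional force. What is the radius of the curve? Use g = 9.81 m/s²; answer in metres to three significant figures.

Frictionless banking: tanθ = v²/(rg), so r = v²/(g tanθ).
r = (39.4)²/(9.81 × tan 25.4°) = 1552/(9.81 × 0.4748) = 1552/4.658 = 333.3 m.

333 m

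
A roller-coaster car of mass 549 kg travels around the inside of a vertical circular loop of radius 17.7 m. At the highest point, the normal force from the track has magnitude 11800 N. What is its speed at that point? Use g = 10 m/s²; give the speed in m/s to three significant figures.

23.6 m/s

At the top, N + mg = mv²/r, so v = √(r(N/m + g)) = √(17.7 × (11800/549 + 10.0)) = √(17.7 × 31.49) = √557.4 = 23.61 m/s.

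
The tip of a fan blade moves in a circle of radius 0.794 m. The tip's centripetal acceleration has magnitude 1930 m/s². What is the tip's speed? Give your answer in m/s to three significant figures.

39.1 m/s

a_c = v²/r ⇒ v = √(a_c · r) = √(1930 × 0.794) = √1532 = 39.15 m/s.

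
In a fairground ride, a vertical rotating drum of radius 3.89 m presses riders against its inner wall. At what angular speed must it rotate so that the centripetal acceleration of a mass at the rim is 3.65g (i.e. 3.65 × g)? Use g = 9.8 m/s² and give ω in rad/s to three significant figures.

Centripetal acceleration a_c = ω²r. Setting ω²r = 3.65g:
ω = √(3.65g / r) = √(3.65 × 9.8 / 3.89) = √9.195 = 3.032 rad/s.

3.03 rad/s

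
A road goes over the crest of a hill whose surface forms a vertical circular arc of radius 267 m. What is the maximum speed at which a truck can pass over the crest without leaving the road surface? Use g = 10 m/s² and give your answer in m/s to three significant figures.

51.7 m/s

At the crest the centre of the circle is below the truck, so the net downward (centripetal) force is mg − N = mv²/r.
The truck leaves the road when N → 0, giving v_max = √(g r) = √(10.0 × 267) = 51.67 m/s.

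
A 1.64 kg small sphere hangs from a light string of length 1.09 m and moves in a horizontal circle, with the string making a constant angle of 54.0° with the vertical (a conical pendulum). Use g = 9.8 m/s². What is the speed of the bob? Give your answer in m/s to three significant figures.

3.45 m/s

The radius of the circle is r = L sinθ = 1.09 × sin 54.0° = 0.8818 m.
Horizontally T sinθ = mv²/r and vertically T cosθ = mg, so tanθ = v²/(rg).
v = √(r g tanθ) = √(0.8818 × 9.8 × 1.376) = √11.89 = 3.449 m/s.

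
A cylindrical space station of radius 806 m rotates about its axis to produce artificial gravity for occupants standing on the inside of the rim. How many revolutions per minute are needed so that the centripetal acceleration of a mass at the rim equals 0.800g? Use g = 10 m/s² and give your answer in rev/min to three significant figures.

Require ω²r = 0.800g, so ω = √(0.800 × 10.0/806) = 0.09963 rad/s.
In rev/min: ω × 60/(2π) = 0.09963 × 60/(2π) = 0.9514 rev/min.

0.951 rev/min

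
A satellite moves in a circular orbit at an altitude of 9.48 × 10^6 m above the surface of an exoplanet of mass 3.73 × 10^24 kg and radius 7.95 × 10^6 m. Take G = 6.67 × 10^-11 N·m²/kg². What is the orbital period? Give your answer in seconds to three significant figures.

29000 s

r = R + h = 7.95 × 10^6 + 9.48 × 10^6 = 1.743 × 10^7 m. Gravity provides the centripetal force: G M m / r² = m v² / r ⇒ v = √(GM/r) = 3778 m/s.
T = 2πr/v = 2π × 1.743 × 10^7 / 3778 = 28990 s.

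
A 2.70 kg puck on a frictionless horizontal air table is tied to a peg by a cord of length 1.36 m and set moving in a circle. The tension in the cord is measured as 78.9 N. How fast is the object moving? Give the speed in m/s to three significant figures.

T = m v²/r ⇒ v = √(T r / m) = √(78.9 × 1.36 / 2.70) = √39.74 = 6.304 m/s.

6.30 m/s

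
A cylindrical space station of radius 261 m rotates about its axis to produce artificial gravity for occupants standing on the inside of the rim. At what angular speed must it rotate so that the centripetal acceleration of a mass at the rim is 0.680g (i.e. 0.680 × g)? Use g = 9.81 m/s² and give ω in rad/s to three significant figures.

0.160 rad/s

Centripetal acceleration a_c = ω²r. Setting ω²r = 0.680g:
ω = √(0.680g / r) = √(0.680 × 9.81 / 261) = √0.02556 = 0.1599 rad/s.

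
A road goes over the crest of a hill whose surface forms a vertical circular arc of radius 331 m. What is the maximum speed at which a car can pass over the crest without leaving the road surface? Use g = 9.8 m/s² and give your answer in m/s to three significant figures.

57.0 m/s

At the crest the centre of the circle is below the car, so the net downward (centripetal) force is mg − N = mv²/r.
The car leaves the road when N → 0, giving v_max = √(g r) = √(9.8 × 331) = 56.95 m/s.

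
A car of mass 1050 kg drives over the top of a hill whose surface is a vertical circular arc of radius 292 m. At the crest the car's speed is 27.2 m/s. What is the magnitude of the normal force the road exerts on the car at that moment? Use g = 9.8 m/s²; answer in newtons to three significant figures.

7630 N

At the crest the centripetal acceleration points downward (toward the centre of the arc), so mg − N = mv²/r.
N = m(g − v²/r) = 1050 × (9.8 − (27.2)²/292) = 1050 × (9.8 − 2.534) = 1050 × 7.266 = 7630 N.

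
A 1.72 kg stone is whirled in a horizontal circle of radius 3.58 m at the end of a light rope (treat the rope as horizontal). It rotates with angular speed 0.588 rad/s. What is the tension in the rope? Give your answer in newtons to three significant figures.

v = ωr = 0.588 × 3.58 = 2.105 m/s.
The tension is the only horizontal force, so it supplies the full centripetal force: T = m v²/r = 1.72 × (2.105)²/3.58 = 1.72 × 4.431/3.58 = 2.129 N.

2.13 N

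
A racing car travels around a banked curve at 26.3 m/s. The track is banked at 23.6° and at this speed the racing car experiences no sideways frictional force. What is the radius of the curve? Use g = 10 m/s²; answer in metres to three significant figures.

158 m

Frictionless banking: tanθ = v²/(rg), so r = v²/(g tanθ).
r = (26.3)²/(10.0 × tan 23.6°) = 691.7/(10.0 × 0.4369) = 691.7/4.369 = 158.3 m.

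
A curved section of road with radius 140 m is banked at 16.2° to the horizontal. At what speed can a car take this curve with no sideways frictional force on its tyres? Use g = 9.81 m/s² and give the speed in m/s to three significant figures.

On a frictionless banked curve, N sinθ = mv²/r and N cosθ = mg, so tanθ = v²/(rg).
v = √(r g tanθ) = √(140 × 9.81 × tan 16.2°) = √(140 × 9.81 × 0.2905) = √399.0 = 19.98 m/s.

20.0 m/s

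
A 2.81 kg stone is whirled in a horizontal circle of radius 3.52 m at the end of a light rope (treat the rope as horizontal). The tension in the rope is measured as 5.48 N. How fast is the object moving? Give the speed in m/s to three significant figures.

T = m v²/r ⇒ v = √(T r / m) = √(5.48 × 3.52 / 2.81) = √6.865 = 2.620 m/s.

2.62 m/s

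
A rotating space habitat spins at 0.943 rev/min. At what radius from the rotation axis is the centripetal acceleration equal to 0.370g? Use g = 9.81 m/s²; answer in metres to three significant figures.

372 m

ω = 0.943 rev/min × 2π/60 = 0.09875 rad/s.
a_c = ω²r = 0.370g ⇒ r = 0.370 × 9.81 / (0.09875)² = 3.630/0.009752 = 372.2 m.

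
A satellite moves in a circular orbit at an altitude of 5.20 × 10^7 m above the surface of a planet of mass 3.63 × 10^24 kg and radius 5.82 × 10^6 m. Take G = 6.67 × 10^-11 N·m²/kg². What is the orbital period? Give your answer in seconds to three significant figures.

r = R + h = 5.82 × 10^6 + 5.20 × 10^7 = 5.782 × 10^7 m. Gravity provides the centripetal force: G M m / r² = m v² / r ⇒ v = √(GM/r) = 2046 m/s.
T = 2πr/v = 2π × 5.782 × 10^7 / 2046 = 177500 s.

178000 s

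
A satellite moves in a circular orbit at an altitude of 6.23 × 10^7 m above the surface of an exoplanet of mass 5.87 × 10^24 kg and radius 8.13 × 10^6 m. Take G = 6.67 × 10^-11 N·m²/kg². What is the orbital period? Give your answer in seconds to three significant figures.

188000 s

r = R + h = 8.13 × 10^6 + 6.23 × 10^7 = 7.043 × 10^7 m. Gravity provides the centripetal force: G M m / r² = m v² / r ⇒ v = √(GM/r) = 2358 m/s.
T = 2πr/v = 2π × 7.043 × 10^7 / 2358 = 187700 s.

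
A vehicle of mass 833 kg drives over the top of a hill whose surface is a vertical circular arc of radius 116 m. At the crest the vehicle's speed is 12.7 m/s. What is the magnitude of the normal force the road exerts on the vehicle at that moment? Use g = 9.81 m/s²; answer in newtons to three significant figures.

7010 N

At the crest the centripetal acceleration points downward (toward the centre of the arc), so mg − N = mv²/r.
N = m(g − v²/r) = 833 × (9.81 − (12.7)²/116) = 833 × (9.81 − 1.390) = 833 × 8.420 = 7014 N.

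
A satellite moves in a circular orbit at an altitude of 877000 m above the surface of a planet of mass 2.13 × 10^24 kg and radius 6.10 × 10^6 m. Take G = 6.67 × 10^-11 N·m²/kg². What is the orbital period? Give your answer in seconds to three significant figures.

9710 s

r = R + h = 6.10 × 10^6 + 877000 = 6.977 × 10^6 m. Gravity provides the centripetal force: G M m / r² = m v² / r ⇒ v = √(GM/r) = 4513 m/s.
T = 2πr/v = 2π × 6.977 × 10^6 / 4513 = 9715 s.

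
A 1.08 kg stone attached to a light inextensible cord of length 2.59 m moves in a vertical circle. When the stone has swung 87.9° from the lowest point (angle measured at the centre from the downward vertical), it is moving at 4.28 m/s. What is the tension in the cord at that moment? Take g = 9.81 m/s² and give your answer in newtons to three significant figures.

8.03 N

Take the radial direction toward the centre of the circle as positive. The component of the weight along the string toward the centre is −mg cos φ (φ measured from the bottom), so Newton's second law along the string gives T − mg cos φ = m v²/r.
cos 87.9° = 0.03664, so T = m(v²/r + g cos φ) = 1.08 × ((4.28)²/2.59 + 9.81 × 0.03664) = 1.08 × (7.073 + (0.3595)) = 1.08 × 7.432 = 8.027 N.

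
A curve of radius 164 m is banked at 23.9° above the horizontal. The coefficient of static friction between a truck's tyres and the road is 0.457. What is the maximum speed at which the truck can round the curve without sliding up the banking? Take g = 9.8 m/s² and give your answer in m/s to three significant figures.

42.6 m/s

At the maximum speed, friction acts down the slope at its limiting value f = μN. Radially (horizontal, toward centre): N sinθ + μN cosθ = mv²/r. Vertically: N cosθ − μN sinθ = mg.
Dividing: v² = r g (sinθ + μcosθ)/(cosθ − μsinθ).
sinθ + μcosθ = 0.4051 + 0.457×0.9143 = 0.8230; cosθ − μsinθ = 0.9143 − 0.457×0.4051 = 0.7291.
v² = 164 × 9.8 × 0.8230/0.7291 = 1814 m²/s², so v = 42.59 m/s.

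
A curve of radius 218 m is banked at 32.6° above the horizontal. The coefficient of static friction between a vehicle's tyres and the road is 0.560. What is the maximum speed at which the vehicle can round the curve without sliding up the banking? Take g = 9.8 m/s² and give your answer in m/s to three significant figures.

63.2 m/s

At the maximum speed, friction acts down the slope at its limiting value f = μN. Radially (horizontal, toward centre): N sinθ + μN cosθ = mv²/r. Vertically: N cosθ − μN sinθ = mg.
Dividing: v² = r g (sinθ + μcosθ)/(cosθ − μsinθ).
sinθ + μcosθ = 0.5388 + 0.560×0.8425 = 1.011; cosθ − μsinθ = 0.8425 − 0.560×0.5388 = 0.5407.
v² = 218 × 9.8 × 1.011/0.5407 = 3993 m²/s², so v = 63.19 m/s.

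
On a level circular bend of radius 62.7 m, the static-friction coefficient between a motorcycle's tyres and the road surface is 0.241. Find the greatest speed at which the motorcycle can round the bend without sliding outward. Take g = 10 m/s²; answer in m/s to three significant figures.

On a flat curve, static friction is the only horizontal force, so it must supply the full centripetal force: μ_s m g = m v²/r.
Mass cancels: v_max = √(μ_s g r) = √(0.241 × 10.0 × 62.7) = √151.1 = 12.29 m/s.

12.3 m/s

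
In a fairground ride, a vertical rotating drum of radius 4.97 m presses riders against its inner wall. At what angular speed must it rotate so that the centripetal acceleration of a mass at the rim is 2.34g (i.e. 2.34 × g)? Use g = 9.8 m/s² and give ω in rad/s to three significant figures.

2.15 rad/s

Centripetal acceleration a_c = ω²r. Setting ω²r = 2.34g:
ω = √(2.34g / r) = √(2.34 × 9.8 / 4.97) = √4.614 = 2.148 rad/s.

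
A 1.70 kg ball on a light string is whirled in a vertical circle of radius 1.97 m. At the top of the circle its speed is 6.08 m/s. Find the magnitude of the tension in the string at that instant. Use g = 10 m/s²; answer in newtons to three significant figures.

14.9 N

At the top, both T and the weight mg point inward (toward the centre), so T + mg = mv²/r.
T = m(v²/r − g) = 1.70 × ((6.08)²/1.97 − 10.0) = 1.70 × (18.76 − 10.0) = 1.70 × 8.765 = 14.90 N.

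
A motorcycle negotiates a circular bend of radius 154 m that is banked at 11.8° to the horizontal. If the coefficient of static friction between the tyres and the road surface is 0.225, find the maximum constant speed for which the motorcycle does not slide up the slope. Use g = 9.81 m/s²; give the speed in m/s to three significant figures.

26.2 m/s

At the maximum speed, friction acts down the slope at its limiting value f = μN. Radially (horizontal, toward centre): N sinθ + μN cosθ = mv²/r. Vertically: N cosθ − μN sinθ = mg.
Dividing: v² = r g (sinθ + μcosθ)/(cosθ − μsinθ).
sinθ + μcosθ = 0.2045 + 0.225×0.9789 = 0.4247; cosθ − μsinθ = 0.9789 − 0.225×0.2045 = 0.9329.
v² = 154 × 9.81 × 0.4247/0.9329 = 687.9 m²/s², so v = 26.23 m/s.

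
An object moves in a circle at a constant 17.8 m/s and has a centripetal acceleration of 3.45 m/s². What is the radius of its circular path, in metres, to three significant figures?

91.8 m

a_c = v²/r ⇒ r = v²/a_c = (17.8)²/3.45 = 316.8/3.45 = 91.84 m.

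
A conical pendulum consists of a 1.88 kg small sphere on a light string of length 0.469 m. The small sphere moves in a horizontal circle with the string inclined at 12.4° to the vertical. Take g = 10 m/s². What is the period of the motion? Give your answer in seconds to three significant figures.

r = L sinθ = 0.1007 m. From T sinθ = mω²r and T cosθ = mg: tanθ = ω²r/g, so ω² = g tanθ / r = g/(L cosθ).
ω = √(g/(L cosθ)) = √(10.0/(0.469 × 0.9767)) = √21.83 = 4.672 rad/s.
Period = 2π/ω = 1.345 s.

1.34 s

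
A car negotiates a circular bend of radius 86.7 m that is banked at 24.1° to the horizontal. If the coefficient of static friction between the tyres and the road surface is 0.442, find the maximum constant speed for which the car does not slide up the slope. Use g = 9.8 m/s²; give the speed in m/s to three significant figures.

30.7 m/s

At the maximum speed, friction acts down the slope at its limiting value f = μN. Radially (horizontal, toward centre): N sinθ + μN cosθ = mv²/r. Vertically: N cosθ − μN sinθ = mg.
Dividing: v² = r g (sinθ + μcosθ)/(cosθ − μsinθ).
sinθ + μcosθ = 0.4083 + 0.442×0.9128 = 0.8118; cosθ − μsinθ = 0.9128 − 0.442×0.4083 = 0.7324.
v² = 86.7 × 9.8 × 0.8118/0.7324 = 941.8 m²/s², so v = 30.69 m/s.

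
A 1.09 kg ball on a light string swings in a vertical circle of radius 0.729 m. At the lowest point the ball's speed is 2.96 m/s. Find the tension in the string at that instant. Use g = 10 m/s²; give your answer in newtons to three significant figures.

24.0 N

At the lowest point, T points up (toward the centre) and the weight mg points down (away from the centre), so the net inward force is T − mg = mv²/r.
T = m(v²/r + g) = 1.09 × ((2.96)²/0.729 + 10.0) = 1.09 × (12.02 + 10.0) = 1.09 × 22.02 = 24.00 N.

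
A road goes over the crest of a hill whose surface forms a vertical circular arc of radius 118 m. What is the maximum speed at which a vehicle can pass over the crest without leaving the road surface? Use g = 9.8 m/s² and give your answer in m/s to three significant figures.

At the crest the centre of the circle is below the vehicle, so the net downward (centripetal) force is mg − N = mv²/r.
The vehicle leaves the road when N → 0, giving v_max = √(g r) = √(9.8 × 118) = 34.01 m/s.

34.0 m/s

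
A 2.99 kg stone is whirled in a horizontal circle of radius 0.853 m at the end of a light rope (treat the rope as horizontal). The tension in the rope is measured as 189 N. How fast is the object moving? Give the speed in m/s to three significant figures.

T = m v²/r ⇒ v = √(T r / m) = √(189 × 0.853 / 2.99) = √53.92 = 7.343 m/s.

7.34 m/s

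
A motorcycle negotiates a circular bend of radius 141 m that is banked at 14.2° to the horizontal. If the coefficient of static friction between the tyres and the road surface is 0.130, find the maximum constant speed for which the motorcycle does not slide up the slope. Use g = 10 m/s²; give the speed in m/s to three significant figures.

At the maximum speed, friction acts down the slope at its limiting value f = μN. Radially (horizontal, toward centre): N sinθ + μN cosθ = mv²/r. Vertically: N cosθ − μN sinθ = mg.
Dividing: v² = r g (sinθ + μcosθ)/(cosθ − μsinθ).
sinθ + μcosθ = 0.2453 + 0.130×0.9694 = 0.3713; cosθ − μsinθ = 0.9694 − 0.130×0.2453 = 0.9376.
v² = 141 × 10.0 × 0.3713/0.9376 = 558.5 m²/s², so v = 23.63 m/s.

23.6 m/s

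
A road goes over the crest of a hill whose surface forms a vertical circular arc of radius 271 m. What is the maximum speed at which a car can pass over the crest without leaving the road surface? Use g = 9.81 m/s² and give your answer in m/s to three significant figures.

At the crest the centre of the circle is below the car, so the net downward (centripetal) force is mg − N = mv²/r.
The car leaves the road when N → 0, giving v_max = √(g r) = √(9.81 × 271) = 51.56 m/s.

51.6 m/s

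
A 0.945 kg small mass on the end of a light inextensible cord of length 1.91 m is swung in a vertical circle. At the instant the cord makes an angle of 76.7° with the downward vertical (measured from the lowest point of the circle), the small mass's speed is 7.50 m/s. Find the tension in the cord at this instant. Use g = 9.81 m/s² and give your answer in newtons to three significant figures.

30.0 N

Take the radial direction toward the centre of the circle as positive. The component of the weight along the string toward the centre is −mg cos φ (φ measured from the bottom), so Newton's second law along the string gives T − mg cos φ = m v²/r.
cos 76.7° = 0.2300, so T = m(v²/r + g cos φ) = 0.945 × ((7.50)²/1.91 + 9.81 × 0.2300) = 0.945 × (29.45 + (2.257)) = 0.945 × 31.71 = 29.96 N.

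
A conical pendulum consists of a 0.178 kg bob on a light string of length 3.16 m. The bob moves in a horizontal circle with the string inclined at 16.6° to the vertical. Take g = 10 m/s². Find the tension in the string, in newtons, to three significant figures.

1.86 N

Vertically the bob has no acceleration, so T cosθ = mg.
T = mg/cosθ = 0.178 × 10.0 / cos 16.6° = 1.780/0.9583 = 1.857 N.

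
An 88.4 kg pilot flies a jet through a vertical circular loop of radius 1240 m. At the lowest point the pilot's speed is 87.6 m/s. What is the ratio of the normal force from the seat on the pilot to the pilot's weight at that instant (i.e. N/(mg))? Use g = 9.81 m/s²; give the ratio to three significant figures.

At the bottom, N − mg = mv²/r, so N = m(v²/r + g) and N/(mg) = v²/(rg) + 1 = (87.6)²/(1240 × 9.81) + 1 = 0.6308 + 1 = 1.631.

1.63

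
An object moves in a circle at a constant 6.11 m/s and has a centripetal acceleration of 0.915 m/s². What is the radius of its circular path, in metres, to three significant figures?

a_c = v²/r ⇒ r = v²/a_c = (6.11)²/0.915 = 37.33/0.915 = 40.80 m.

40.8 m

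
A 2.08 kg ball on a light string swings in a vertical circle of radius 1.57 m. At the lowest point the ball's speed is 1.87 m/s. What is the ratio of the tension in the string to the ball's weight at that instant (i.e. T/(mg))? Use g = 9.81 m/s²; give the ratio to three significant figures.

1.23

At the bottom, T − mg = mv²/r, so T = m(v²/r + g) and T/(mg) = v²/(rg) + 1 = (1.87)²/(1.57 × 9.81) + 1 = 0.2270 + 1 = 1.227.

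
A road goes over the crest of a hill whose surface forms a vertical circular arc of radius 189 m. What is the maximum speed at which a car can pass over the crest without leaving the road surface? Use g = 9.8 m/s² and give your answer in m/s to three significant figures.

At the crest the centre of the circle is below the car, so the net downward (centripetal) force is mg − N = mv²/r.
The car leaves the road when N → 0, giving v_max = √(g r) = √(9.8 × 189) = 43.04 m/s.

43.0 m/s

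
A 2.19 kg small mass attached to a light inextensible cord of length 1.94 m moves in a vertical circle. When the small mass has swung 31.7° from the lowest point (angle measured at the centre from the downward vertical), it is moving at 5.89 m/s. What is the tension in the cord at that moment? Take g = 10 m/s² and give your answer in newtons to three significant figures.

Take the radial direction toward the centre of the circle as positive. The component of the weight along the string toward the centre is −mg cos φ (φ measured from the bottom), so Newton's second law along the string gives T − mg cos φ = m v²/r.
cos 31.7° = 0.8508, so T = m(v²/r + g cos φ) = 2.19 × ((5.89)²/1.94 + 10.0 × 0.8508) = 2.19 × (17.88 + (8.508)) = 2.19 × 26.39 = 57.80 N.

57.8 N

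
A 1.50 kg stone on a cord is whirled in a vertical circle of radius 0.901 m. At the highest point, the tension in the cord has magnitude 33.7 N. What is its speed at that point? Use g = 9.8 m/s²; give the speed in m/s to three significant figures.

At the top, T + mg = mv²/r, so v = √(r(T/m + g)) = √(0.901 × (33.7/1.50 + 9.8)) = √(0.901 × 32.27) = √29.07 = 5.392 m/s.

5.39 m/s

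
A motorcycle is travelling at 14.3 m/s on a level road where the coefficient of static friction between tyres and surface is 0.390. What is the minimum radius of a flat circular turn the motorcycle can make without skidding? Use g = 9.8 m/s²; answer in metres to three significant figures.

53.5 m

At the limit, μ_s m g = m v²/r, so r_min = v²/(μ_s g) = (14.3)²/(0.390 × 9.8) = 204.5/3.822 = 53.50 m.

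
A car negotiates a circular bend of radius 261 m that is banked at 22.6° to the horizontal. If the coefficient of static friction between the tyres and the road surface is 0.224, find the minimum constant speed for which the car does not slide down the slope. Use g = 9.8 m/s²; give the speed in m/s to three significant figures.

At the minimum speed, friction acts up the slope at its limiting value f = μN. Radially (horizontal, toward centre): N sinθ − μN cosθ = mv²/r. Vertically: N cosθ + μN sinθ = mg.
Dividing: v² = r g (sinθ − μcosθ)/(cosθ + μsinθ).
sinθ − μcosθ = 0.3843 − 0.224×0.9232 = 0.1775; cosθ + μsinθ = 0.9232 + 0.224×0.3843 = 1.009.
v² = 261 × 9.8 × 0.1775/1.009 = 449.8 m²/s², so v = 21.21 m/s.

21.2 m/s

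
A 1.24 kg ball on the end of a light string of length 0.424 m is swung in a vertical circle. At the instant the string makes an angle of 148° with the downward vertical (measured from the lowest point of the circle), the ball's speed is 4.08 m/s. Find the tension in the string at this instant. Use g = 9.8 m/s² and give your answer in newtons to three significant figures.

Take the radial direction toward the centre of the circle as positive. The component of the weight along the string toward the centre is −mg cos φ (φ measured from the bottom), so Newton's second law along the string gives T − mg cos φ = m v²/r.
cos 148° = -0.8480, so T = m(v²/r + g cos φ) = 1.24 × ((4.08)²/0.424 + 9.8 × -0.8480) = 1.24 × (39.26 + (-8.311)) = 1.24 × 30.95 = 38.38 N.

38.4 N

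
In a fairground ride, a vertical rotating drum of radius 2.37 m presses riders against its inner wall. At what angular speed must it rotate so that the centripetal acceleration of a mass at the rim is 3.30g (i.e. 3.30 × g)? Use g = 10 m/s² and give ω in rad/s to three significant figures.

3.73 rad/s

Centripetal acceleration a_c = ω²r. Setting ω²r = 3.30g:
ω = √(3.30g / r) = √(3.30 × 10.0 / 2.37) = √13.92 = 3.731 rad/s.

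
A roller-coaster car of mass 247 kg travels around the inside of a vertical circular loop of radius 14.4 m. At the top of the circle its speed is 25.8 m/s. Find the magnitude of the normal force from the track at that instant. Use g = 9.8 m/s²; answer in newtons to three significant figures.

9000 N

At the top, both N and the weight mg point inward (toward the centre), so N + mg = mv²/r.
N = m(v²/r − g) = 247 × ((25.8)²/14.4 − 9.8) = 247 × (46.22 − 9.8) = 247 × 36.42 = 8997 N.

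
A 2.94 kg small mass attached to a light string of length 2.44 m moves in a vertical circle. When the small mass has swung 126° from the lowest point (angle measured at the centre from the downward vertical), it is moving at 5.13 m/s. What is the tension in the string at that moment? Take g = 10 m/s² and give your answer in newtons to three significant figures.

14.4 N

Take the radial direction toward the centre of the circle as positive. The component of the weight along the string toward the centre is −mg cos φ (φ measured from the bottom), so Newton's second law along the string gives T − mg cos φ = m v²/r.
cos 126° = -0.5878, so T = m(v²/r + g cos φ) = 2.94 × ((5.13)²/2.44 + 10.0 × -0.5878) = 2.94 × (10.79 + (-5.878)) = 2.94 × 4.908 = 14.43 N.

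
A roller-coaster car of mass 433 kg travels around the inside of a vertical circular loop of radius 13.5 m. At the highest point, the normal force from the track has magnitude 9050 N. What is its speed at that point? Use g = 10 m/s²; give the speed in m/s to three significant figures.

20.4 m/s

At the top, N + mg = mv²/r, so v = √(r(N/m + g)) = √(13.5 × (9050/433 + 10.0)) = √(13.5 × 30.90) = √417.2 = 20.42 m/s.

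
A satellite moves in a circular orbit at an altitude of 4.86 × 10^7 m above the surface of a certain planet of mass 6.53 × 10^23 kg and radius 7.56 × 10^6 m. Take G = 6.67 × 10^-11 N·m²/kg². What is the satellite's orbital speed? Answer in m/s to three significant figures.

Orbital radius r = R + h = 7.56 × 10^6 + 4.86 × 10^7 = 5.616 × 10^7 m.
Gravity supplies the centripetal force: G M m / r² = m v² / r, so v = √(GM/r).
v = √(6.67 × 10^-11 × 6.53 × 10^23 / 5.616 × 10^7) = √(775600) = 880.7 m/s.

881 m/s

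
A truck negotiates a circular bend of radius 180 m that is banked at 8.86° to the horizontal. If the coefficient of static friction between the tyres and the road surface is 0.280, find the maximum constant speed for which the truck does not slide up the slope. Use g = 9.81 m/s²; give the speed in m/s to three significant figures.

At the maximum speed, friction acts down the slope at its limiting value f = μN. Radially (horizontal, toward centre): N sinθ + μN cosθ = mv²/r. Vertically: N cosθ − μN sinθ = mg.
Dividing: v² = r g (sinθ + μcosθ)/(cosθ − μsinθ).
sinθ + μcosθ = 0.1540 + 0.280×0.9881 = 0.4307; cosθ − μsinθ = 0.9881 − 0.280×0.1540 = 0.9449.
v² = 180 × 9.81 × 0.4307/0.9449 = 804.8 m²/s², so v = 28.37 m/s.

28.4 m/s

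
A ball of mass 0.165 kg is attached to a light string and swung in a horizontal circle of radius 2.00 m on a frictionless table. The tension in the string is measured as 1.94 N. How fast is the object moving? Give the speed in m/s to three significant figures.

T = m v²/r ⇒ v = √(T r / m) = √(1.94 × 2.00 / 0.165) = √23.52 = 4.849 m/s.

4.85 m/s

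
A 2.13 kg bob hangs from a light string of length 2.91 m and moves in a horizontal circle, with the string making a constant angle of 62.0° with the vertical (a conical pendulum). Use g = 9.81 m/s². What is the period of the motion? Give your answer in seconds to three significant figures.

r = L sinθ = 2.569 m. From T sinθ = mω²r and T cosθ = mg: tanθ = ω²r/g, so ω² = g tanθ / r = g/(L cosθ).
ω = √(g/(L cosθ)) = √(9.81/(2.91 × 0.4695)) = √7.181 = 2.680 rad/s.
Period = 2π/ω = 2.345 s.

2.34 s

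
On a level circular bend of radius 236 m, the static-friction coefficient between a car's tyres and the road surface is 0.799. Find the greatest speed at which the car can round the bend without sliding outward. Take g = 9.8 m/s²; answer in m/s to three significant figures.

Friction provides the centripetal force on a flat curve. At maximum speed it is at its limiting value: μ_s m g = m v²/r.
Mass cancels: v_max = √(μ_s g r) = √(0.799 × 9.8 × 236) = √1848 = 42.99 m/s.

43.0 m/s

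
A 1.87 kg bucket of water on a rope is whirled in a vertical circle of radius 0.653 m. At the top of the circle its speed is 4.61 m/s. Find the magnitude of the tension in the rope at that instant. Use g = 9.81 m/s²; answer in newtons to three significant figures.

At the top, both T and the weight mg point inward (toward the centre), so T + mg = mv²/r.
T = m(v²/r − g) = 1.87 × ((4.61)²/0.653 − 9.81) = 1.87 × (32.55 − 9.81) = 1.87 × 22.74 = 42.52 N.

42.5 N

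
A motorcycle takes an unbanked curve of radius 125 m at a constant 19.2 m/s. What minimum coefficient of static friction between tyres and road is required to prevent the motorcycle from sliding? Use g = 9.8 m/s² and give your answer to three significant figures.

Friction provides the centripetal force: μ_s m g = m v²/r, so μ_s = v²/(g r) = (19.20)²/(9.8 × 125) = 368.6/1225 = 0.3009.

0.301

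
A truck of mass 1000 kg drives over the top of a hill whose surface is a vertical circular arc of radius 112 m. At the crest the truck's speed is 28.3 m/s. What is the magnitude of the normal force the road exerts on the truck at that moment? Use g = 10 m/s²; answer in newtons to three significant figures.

At the crest the centripetal acceleration points downward (toward the centre of the arc), so mg − N = mv²/r.
N = m(g − v²/r) = 1000 × (10.0 − (28.3)²/112) = 1000 × (10.0 − 7.151) = 1000 × 2.849 = 2849 N.

2850 N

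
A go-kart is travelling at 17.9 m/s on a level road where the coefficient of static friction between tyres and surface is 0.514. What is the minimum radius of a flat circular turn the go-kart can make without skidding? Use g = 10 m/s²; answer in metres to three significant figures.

At the limit, μ_s m g = m v²/r, so r_min = v²/(μ_s g) = (17.9)²/(0.514 × 10.0) = 320.4/5.140 = 62.34 m.

62.3 m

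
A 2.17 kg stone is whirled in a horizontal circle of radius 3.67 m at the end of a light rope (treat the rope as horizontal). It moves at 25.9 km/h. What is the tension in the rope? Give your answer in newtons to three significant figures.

30.6 N

v = 25.9 km/h = 25.9/3.6 = 7.194 m/s.
The tension is the only horizontal force, so it supplies the full centripetal force: T = m v²/r = 2.17 × (7.194)²/3.67 = 2.17 × 51.76/3.67 = 30.60 N.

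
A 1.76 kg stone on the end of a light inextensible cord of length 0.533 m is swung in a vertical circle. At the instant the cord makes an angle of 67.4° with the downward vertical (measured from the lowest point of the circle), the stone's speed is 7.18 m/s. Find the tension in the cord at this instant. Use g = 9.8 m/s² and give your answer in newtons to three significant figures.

177 N

Take the radial direction toward the centre of the circle as positive. The component of the weight along the string toward the centre is −mg cos φ (φ measured from the bottom), so Newton's second law along the string gives T − mg cos φ = m v²/r.
cos 67.4° = 0.3843, so T = m(v²/r + g cos φ) = 1.76 × ((7.18)²/0.533 + 9.8 × 0.3843) = 1.76 × (96.72 + (3.766)) = 1.76 × 100.5 = 176.9 N.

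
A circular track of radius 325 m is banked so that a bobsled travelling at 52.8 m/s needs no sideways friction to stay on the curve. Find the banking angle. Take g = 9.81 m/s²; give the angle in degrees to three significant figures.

With no friction, the horizontal component of the normal force provides the centripetal force: N sinθ = mv²/r, while N cosθ = mg vertically.
Dividing: tanθ = v²/(r g) = (52.8)²/(325 × 9.81) = 2788/3188 = 0.8744.
θ = arctan(0.8744) = 41.17°.

41.2°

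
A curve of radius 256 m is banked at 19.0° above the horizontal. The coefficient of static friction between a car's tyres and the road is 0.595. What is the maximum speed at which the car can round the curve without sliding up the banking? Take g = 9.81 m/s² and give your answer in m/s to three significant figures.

54.5 m/s

At the maximum speed, friction acts down the slope at its limiting value f = μN. Radially (horizontal, toward centre): N sinθ + μN cosθ = mv²/r. Vertically: N cosθ − μN sinθ = mg.
Dividing: v² = r g (sinθ + μcosθ)/(cosθ − μsinθ).
sinθ + μcosθ = 0.3256 + 0.595×0.9455 = 0.8882; cosθ − μsinθ = 0.9455 − 0.595×0.3256 = 0.7518.
v² = 256 × 9.81 × 0.8882/0.7518 = 2967 m²/s², so v = 54.47 m/s.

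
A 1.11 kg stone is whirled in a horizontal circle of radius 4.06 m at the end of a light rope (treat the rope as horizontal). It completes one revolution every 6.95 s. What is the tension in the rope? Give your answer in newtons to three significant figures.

v = 2πr/T = 2π × 4.06/6.95 = 3.670 m/s.
The tension is the only horizontal force, so it supplies the full centripetal force: T = m v²/r = 1.11 × (3.670)²/4.06 = 1.11 × 13.47/4.06 = 3.683 N.

3.68 N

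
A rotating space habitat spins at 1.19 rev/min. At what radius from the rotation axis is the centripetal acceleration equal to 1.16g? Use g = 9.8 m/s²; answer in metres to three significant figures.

732 m

ω = 1.19 rev/min × 2π/60 = 0.1246 rad/s.
a_c = ω²r = 1.16g ⇒ r = 1.16 × 9.8 / (0.1246)² = 11.37/0.01553 = 732.0 m.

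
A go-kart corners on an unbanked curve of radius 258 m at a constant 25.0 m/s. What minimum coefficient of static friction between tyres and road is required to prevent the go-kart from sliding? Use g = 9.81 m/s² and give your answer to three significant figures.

0.247

Friction provides the centripetal force: μ_s m g = m v²/r, so μ_s = v²/(g r) = (25.00)²/(9.81 × 258) = 625.0/2531 = 0.2469.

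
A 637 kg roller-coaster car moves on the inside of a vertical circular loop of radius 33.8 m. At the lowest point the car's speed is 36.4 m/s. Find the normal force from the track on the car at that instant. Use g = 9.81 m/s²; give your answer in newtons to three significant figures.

31200 N

At the lowest point, N points up (toward the centre) and the weight mg points down (away from the centre), so the net inward force is N − mg = mv²/r.
N = m(v²/r + g) = 637 × ((36.4)²/33.8 + 9.81) = 637 × (39.20 + 9.81) = 637 × 49.01 = 31220 N.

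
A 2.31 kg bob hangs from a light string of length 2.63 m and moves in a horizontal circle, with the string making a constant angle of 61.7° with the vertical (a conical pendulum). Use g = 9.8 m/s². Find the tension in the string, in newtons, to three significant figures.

47.8 N

Vertically the bob has no acceleration, so T cosθ = mg.
T = mg/cosθ = 2.31 × 9.8 / cos 61.7° = 22.64/0.4741 = 47.75 N.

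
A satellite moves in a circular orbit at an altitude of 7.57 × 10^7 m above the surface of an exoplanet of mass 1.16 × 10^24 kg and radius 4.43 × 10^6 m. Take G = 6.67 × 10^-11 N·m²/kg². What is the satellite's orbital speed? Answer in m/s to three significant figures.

Orbital radius r = R + h = 4.43 × 10^6 + 7.57 × 10^7 = 8.013 × 10^7 m.
Gravity supplies the centripetal force: G M m / r² = m v² / r, so v = √(GM/r).
v = √(6.67 × 10^-11 × 1.16 × 10^24 / 8.013 × 10^7) = √(965600) = 982.6 m/s.

983 m/s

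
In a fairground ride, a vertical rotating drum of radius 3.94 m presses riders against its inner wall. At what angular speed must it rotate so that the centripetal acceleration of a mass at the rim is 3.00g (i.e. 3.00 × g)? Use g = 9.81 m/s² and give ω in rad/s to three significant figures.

Centripetal acceleration a_c = ω²r. Setting ω²r = 3.00g:
ω = √(3.00g / r) = √(3.00 × 9.81 / 3.94) = √7.470 = 2.733 rad/s.

2.73 rad/s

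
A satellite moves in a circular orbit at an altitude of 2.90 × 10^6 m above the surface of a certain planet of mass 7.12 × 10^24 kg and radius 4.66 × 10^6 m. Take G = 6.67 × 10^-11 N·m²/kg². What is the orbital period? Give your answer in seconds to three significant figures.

5990 s

r = R + h = 4.66 × 10^6 + 2.90 × 10^6 = 7.560 × 10^6 m. Gravity provides the centripetal force: G M m / r² = m v² / r ⇒ v = √(GM/r) = 7926 m/s.
T = 2πr/v = 2π × 7.560 × 10^6 / 7926 = 5993 s.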